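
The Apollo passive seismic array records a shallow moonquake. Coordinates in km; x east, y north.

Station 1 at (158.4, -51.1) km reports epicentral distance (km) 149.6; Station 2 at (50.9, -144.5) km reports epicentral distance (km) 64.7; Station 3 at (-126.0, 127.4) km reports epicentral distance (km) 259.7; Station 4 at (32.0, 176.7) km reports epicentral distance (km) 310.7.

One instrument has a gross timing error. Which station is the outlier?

Solve using three stations at a time. Using Station 1, Station 2, Station 3 (subtract circle equations pairwise → linear system) gives (x, y) ≈ (14.3, -91.2).
Distances from that point to each station vs reported:
  Station 1: calculated 149.6 vs reported 149.6 → residual 0.0 km
  Station 2: calculated 64.7 vs reported 64.7 → residual 0.0 km
  Station 3: calculated 259.7 vs reported 259.7 → residual 0.0 km
  Station 4: calculated 268.5 vs reported 310.7 → residual 42.2 km
Station 1, Station 2, Station 3 are mutually consistent (residuals ≈ 0); Station 4 is off by 42.2 km.

Station 4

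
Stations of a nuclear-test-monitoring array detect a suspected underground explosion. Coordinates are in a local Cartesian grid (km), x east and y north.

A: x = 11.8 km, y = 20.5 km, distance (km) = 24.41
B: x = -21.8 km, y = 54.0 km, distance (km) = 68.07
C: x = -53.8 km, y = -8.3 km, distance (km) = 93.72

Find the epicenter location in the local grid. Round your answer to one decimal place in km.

(36.1, 18.2)

Circle about each station: (x − 11.8)² + (y − 20.5)² = 24.41²; (x + 21.8)² + (y − 54.0)² = 68.07²; (x + 53.8)² + (y + 8.3)² = 93.72².
Subtracting pairs of circle equations eliminates x²+y² and gives linear equations (the radical axes):
-67.2 x + 67.0 y = -1205.93
-131.2 x − 57.6 y = -5783.75
Solving the 2×2 system: x ≈ 36.1, y ≈ 18.2 km.
Check against A (with the unrounded x, y): √((x − 11.8)²+(y − 20.5)²) = 24.40 ≈ 24.41 km. ✓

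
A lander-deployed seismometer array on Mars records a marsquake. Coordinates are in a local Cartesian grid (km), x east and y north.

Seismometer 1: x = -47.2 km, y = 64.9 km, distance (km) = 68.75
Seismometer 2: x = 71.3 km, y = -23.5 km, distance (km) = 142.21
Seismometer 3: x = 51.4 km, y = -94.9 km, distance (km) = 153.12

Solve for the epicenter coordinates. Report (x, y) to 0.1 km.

-69.0 km east, -0.3 km north

Circle about each station: (x + 47.2)² + (y − 64.9)² = 68.75²; (x − 71.3)² + (y + 23.5)² = 142.21²; (x − 51.4)² + (y + 94.9)² = 153.12².
Subtracting the Seismometer 1 equation from the Seismometer 2 and Seismometer 3 equations removes the quadratic terms:
237.0 x − 176.8 y = -16301.03
197.2 x − 319.6 y = -13511.05
Solving the 2×2 system: x ≈ -69.0, y ≈ -0.3 km.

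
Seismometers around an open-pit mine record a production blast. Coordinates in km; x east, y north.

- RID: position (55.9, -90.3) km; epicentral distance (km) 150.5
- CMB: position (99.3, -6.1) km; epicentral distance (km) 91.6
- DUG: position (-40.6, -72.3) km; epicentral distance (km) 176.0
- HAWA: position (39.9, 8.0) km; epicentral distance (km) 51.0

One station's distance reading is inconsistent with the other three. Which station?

Solve using three stations at a time. Using RID, CMB, HAWA (subtract circle equations pairwise → linear system) gives (x, y) ≈ (34.6, 58.7).
Distances from that point to each station vs reported:
  RID: calculated 150.5 vs reported 150.5 → residual 0.0 km
  CMB: calculated 91.6 vs reported 91.6 → residual 0.0 km
  DUG: calculated 151.0 vs reported 176.0 → residual 25.0 km
  HAWA: calculated 50.9 vs reported 51.0 → residual 0.1 km
RID, CMB, HAWA are mutually consistent (residuals ≈ 0); DUG is off by 25.0 km.

DUG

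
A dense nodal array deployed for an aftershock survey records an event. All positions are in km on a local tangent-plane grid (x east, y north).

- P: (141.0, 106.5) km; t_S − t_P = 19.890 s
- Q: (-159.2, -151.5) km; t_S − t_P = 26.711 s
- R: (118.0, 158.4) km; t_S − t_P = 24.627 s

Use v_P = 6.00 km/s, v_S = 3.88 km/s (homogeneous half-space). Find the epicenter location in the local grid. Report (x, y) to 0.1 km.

131.4 km east, -111.7 km north

Distance from S−P lag: d = Δt · v_P v_S / (v_P − v_S) = Δt · (6.00·3.88)/(6.00−3.88) ≈ 10.9811·Δt.
So d_P = 218.41, d_Q = 293.32, d_R = 270.43 km.
Circle about each station: (x − 141.0)² + (y − 106.5)² = 218.41²; (x + 159.2)² + (y + 151.5)² = 293.32²; (x − 118.0)² + (y − 158.4)² = 270.43².
Subtracting pairs of circle equations eliminates x²+y² and gives linear equations (the radical axes):
-600.4 x − 516.0 y = -21260.05
-46.0 x + 103.8 y = -17638.15
Solving the 2×2 system: x ≈ 131.4, y ≈ -111.7 km.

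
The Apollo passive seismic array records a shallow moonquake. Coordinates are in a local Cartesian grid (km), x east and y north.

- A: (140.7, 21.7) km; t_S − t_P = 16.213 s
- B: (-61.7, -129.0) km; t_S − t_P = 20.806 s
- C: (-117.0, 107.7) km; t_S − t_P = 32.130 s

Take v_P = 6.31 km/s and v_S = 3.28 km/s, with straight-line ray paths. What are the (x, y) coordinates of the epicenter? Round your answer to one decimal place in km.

(47.3, -37.8)

Distance from S−P lag: d = Δt · v_P v_S / (v_P − v_S) = Δt · (6.31·3.28)/(6.31−3.28) ≈ 6.8306·Δt.
So d_A = 110.74, d_B = 142.12, d_C = 219.47 km.
Circle about each station: (x − 140.7)² + (y − 21.7)² = 110.74²; (x + 61.7)² + (y + 129.0)² = 142.12²; (x + 117.0)² + (y − 107.7)² = 219.47².
Subtracting pairs of circle equations eliminates x²+y² and gives linear equations (the radical axes):
-404.8 x − 301.4 y = -7754.24
-515.4 x + 172.0 y = -30882.82
Solving the 2×2 system: x ≈ 47.3, y ≈ -37.8 km.
Check against A (with the unrounded x, y): √((x − 140.7)²+(y − 21.7)²) = 110.74 ≈ 110.74 km. ✓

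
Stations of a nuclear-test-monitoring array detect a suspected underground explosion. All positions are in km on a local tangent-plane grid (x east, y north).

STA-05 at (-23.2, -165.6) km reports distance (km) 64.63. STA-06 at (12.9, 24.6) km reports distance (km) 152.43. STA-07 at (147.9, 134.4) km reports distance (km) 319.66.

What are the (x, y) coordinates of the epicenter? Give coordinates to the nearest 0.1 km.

(-57.3, -110.7)

Circle about each station: (x + 23.2)² + (y + 165.6)² = 64.63²; (x − 12.9)² + (y − 24.6)² = 152.43²; (x − 147.9)² + (y − 134.4)² = 319.66².
Subtracting the STA-05 equation from the STA-06 and STA-07 equations removes the quadratic terms:
72.2 x + 380.4 y = -46247.90
342.2 x + 600.0 y = -86029.31
Solving the 2×2 system: x ≈ -57.3, y ≈ -110.7 km.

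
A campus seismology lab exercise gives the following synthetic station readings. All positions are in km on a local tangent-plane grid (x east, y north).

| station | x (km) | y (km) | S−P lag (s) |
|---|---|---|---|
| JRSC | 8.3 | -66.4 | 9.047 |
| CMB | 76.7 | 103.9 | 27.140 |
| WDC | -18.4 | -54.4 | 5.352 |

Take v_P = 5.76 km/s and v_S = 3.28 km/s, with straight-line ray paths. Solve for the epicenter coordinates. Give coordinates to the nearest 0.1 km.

Distance from S−P lag: d = Δt · v_P v_S / (v_P − v_S) = Δt · (5.76·3.28)/(5.76−3.28) ≈ 7.6181·Δt.
So d_JRSC = 68.92, d_CMB = 206.75, d_WDC = 40.77 km.
Circle about each station: (x − 8.3)² + (y + 66.4)² = 68.92²; (x − 76.7)² + (y − 103.9)² = 206.75²; (x + 18.4)² + (y + 54.4)² = 40.77².
Subtracting the JRSC equation from the CMB and WDC equations removes the quadratic terms:
136.8 x + 340.6 y = -25795.35
-53.4 x + 24.0 y = 1907.84
Solving the 2×2 system: x ≈ -59.1, y ≈ -52.0 km.

x ≈ -59.1 km, y ≈ -52.0 km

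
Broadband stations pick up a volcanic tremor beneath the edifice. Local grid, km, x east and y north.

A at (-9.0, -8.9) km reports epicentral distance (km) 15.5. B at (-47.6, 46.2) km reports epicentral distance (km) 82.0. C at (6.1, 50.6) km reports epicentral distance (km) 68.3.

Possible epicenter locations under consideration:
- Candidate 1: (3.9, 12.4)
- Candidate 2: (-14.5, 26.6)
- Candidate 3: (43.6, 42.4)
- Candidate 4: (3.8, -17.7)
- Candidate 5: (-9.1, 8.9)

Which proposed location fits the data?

For each candidate, compare |candidate − station| to the reported distance:
Candidate 1: residuals A 9.4, B 20.4, C 30.0 → max 30.0 km
Candidate 2: residuals A 20.4, B 43.5, C 36.7 → max 43.5 km
Candidate 3: residuals A 58.0, B 9.3, C 29.9 → max 58.0 km
Candidate 4: residuals A 0.0, B 0.0, C 0.0 → max 0.0 km
Candidate 5: residuals A 2.3, B 28.4, C 23.9 → max 28.4 km
Only Candidate 4 has all residuals ≈ 0.

Candidate 4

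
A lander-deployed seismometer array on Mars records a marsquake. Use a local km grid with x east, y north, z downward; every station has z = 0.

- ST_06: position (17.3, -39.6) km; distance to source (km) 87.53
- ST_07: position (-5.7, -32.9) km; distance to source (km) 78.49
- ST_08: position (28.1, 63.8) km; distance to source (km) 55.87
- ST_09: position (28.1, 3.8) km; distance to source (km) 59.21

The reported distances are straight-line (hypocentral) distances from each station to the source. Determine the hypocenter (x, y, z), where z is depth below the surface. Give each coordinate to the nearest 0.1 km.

(-5.5, 37.0, 35.7)

Each station gives a sphere (x−x_i)² + (y−y_i)² + z² = d_i² (stations at z=0).
Subtracting the ST_06 sphere from ST_07 and ST_08: z² cancels, leaving linear equations in x and y:
-46.0 x + 13.4 y = 748.27
21.6 x + 206.8 y = 7532.64
Solving: x ≈ -5.489, y ≈ 36.998 km (keep extra digits for the depth step; rounded: -5.5, 37.0).
Then from the ST_06 sphere: z² = 87.53² − (x − 17.3)² − (y + 39.6)² with x = -5.489, y = 36.998, so z ≈ 35.706 ≈ 35.7 km.
Check against ST_09 (with the unrounded solution): distance 59.20 ≈ 59.21 km. ✓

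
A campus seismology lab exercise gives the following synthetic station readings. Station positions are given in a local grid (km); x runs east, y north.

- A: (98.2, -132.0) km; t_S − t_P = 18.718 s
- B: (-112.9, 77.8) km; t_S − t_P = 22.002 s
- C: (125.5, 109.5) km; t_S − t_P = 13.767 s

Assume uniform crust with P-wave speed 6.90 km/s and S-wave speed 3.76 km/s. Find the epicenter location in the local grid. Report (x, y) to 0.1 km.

(58.6, 17.5)

Distance from S−P lag: d = Δt · v_P v_S / (v_P − v_S) = Δt · (6.90·3.76)/(6.90−3.76) ≈ 8.2624·Δt.
So d_A = 154.66, d_B = 181.79, d_C = 113.75 km.
Circle about each station: (x − 98.2)² + (y + 132.0)² = 154.66²; (x + 112.9)² + (y − 77.8)² = 181.79²; (x − 125.5)² + (y − 109.5)² = 113.75².
Subtracting the A equation from the B and C equations removes the quadratic terms:
-422.2 x + 419.6 y = -17395.88
54.6 x + 483.0 y = 11653.91
Solving the 2×2 system: x ≈ 58.6, y ≈ 17.5 km.
Check against A (with the unrounded x, y): √((x − 98.2)²+(y + 132.0)²) = 154.66 ≈ 154.66 km. ✓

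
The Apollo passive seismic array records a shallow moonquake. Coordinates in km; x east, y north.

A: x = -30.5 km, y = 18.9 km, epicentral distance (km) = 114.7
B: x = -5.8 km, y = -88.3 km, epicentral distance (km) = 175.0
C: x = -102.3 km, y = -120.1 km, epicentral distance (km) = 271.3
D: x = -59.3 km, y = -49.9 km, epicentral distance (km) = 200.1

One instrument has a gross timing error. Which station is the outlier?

A

Solve using three stations at a time. Using B, C, D (subtract circle equations pairwise → linear system) gives (x, y) ≈ (125.1, 27.9).
Distances from that point to each station vs reported:
  A: calculated 155.9 vs reported 114.7 → residual 41.2 km
  B: calculated 175.1 vs reported 175.0 → residual 0.1 km
  C: calculated 271.3 vs reported 271.3 → residual 0.0 km
  D: calculated 200.1 vs reported 200.1 → residual 0.0 km
B, C, D are mutually consistent (residuals ≈ 0); A is off by 41.2 km.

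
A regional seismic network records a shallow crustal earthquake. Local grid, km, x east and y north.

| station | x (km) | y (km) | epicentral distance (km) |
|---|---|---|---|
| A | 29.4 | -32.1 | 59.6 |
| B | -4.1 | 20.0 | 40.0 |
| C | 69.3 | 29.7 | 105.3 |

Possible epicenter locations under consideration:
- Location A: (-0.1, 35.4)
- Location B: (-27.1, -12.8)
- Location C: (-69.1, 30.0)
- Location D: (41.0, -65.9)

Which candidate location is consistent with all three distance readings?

For each candidate, compare |candidate − station| to the reported distance:
Location A: residuals A 14.1, B 24.1, C 35.7 → max 35.7 km
Location B: residuals A 0.1, B 0.1, C 0.1 → max 0.1 km
Location C: residuals A 56.8, B 25.8, C 33.1 → max 56.8 km
Location D: residuals A 23.9, B 57.0, C 5.6 → max 57.0 km
Only Location B has all residuals ≈ 0.

Location B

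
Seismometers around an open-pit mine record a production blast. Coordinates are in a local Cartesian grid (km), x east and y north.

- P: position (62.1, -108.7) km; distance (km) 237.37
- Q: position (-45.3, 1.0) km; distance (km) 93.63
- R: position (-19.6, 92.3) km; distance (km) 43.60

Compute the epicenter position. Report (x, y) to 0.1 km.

-63.2 km east, 92.9 km north

Circle about each station: (x − 62.1)² + (y + 108.7)² = 237.37²; (x + 45.3)² + (y − 1.0)² = 93.63²; (x + 19.6)² + (y − 92.3)² = 43.60².
Subtracting pairs of circle equations eliminates x²+y² and gives linear equations (the radical axes):
-214.8 x + 219.4 y = 33958.93
-163.4 x + 402.0 y = 47674.91
Solving the 2×2 system: x ≈ -63.2, y ≈ 92.9 km.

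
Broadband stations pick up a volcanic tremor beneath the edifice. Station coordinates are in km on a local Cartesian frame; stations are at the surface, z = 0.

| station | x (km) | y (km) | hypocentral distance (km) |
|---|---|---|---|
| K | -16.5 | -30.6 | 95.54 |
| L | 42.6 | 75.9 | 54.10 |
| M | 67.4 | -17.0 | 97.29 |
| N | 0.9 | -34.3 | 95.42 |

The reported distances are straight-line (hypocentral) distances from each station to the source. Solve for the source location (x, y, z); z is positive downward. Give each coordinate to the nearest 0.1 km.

(11.0, 52.9, 37.4)

Each station gives a sphere (x−x_i)² + (y−y_i)² + z² = d_i² (stations at z=0).
Subtracting the K sphere from L and M: z² cancels, leaving linear equations in x and y:
118.2 x + 213.0 y = 12568.04
167.8 x + 27.2 y = 3285.70
Solving: x ≈ 11.007, y ≈ 52.897 km (keep extra digits for the depth step; rounded: 11.0, 52.9).
Then from the K sphere: z² = 95.54² − (x + 16.5)² − (y + 30.6)² with x = 11.007, y = 52.897, so z ≈ 37.410 ≈ 37.4 km.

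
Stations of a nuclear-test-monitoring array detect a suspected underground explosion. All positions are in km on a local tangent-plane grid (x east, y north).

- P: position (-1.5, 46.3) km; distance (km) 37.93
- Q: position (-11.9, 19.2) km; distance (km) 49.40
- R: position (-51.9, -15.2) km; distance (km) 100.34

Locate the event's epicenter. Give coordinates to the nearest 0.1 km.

Circle about each station: (x + 1.5)² + (y − 46.3)² = 37.93²; (x + 11.9)² + (y − 19.2)² = 49.40²; (x + 51.9)² + (y + 15.2)² = 100.34².
Subtracting the P equation from the Q and R equations removes the quadratic terms:
-20.8 x − 54.2 y = -2637.37
-100.8 x − 123.0 y = -7850.72
Solving the 2×2 system: x ≈ 34.8, y ≈ 35.3 km.
Check against P (with the unrounded x, y): √((x + 1.5)²+(y − 46.3)²) = 37.94 ≈ 37.93 km. ✓

x ≈ 34.8 km, y ≈ 35.3 km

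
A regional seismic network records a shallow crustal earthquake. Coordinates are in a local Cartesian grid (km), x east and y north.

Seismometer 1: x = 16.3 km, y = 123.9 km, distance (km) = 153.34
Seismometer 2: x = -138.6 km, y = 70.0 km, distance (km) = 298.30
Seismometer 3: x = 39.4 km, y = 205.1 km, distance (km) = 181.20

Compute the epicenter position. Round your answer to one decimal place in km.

Circle about each station: (x − 16.3)² + (y − 123.9)² = 153.34²; (x + 138.6)² + (y − 70.0)² = 298.30²; (x − 39.4)² + (y − 205.1)² = 181.20².
Subtracting pairs of circle equations eliminates x²+y² and gives linear equations (the radical axes):
-309.8 x − 107.8 y = -56976.67
46.2 x + 162.4 y = 18681.19
Solving the 2×2 system: x ≈ 159.7, y ≈ 69.6 km.

x ≈ 159.7 km, y ≈ 69.6 km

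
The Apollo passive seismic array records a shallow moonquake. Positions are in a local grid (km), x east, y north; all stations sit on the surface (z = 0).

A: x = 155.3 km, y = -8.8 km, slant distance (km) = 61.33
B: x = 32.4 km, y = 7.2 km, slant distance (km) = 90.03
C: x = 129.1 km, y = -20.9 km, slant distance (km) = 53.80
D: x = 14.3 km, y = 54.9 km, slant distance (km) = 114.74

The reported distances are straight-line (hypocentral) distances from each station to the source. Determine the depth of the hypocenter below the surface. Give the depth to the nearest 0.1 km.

Each station gives a sphere (x−x_i)² + (y−y_i)² + z² = d_i² (stations at z=0).
Subtracting the A sphere from B and C: z² cancels, leaving linear equations in x and y:
-245.8 x + 32.0 y = -27437.96
-52.4 x − 24.2 y = -6224.98
Solving: x ≈ 113.204, y ≈ 12.111 km (keep extra digits for the depth step; rounded: 113.2, 12.1).
Then from the A sphere: z² = 61.33² − (x − 155.3)² − (y + 8.8)² with x = 113.204, y = 12.111, so z ≈ 39.396 ≈ 39.4 km.
Check against D (with the unrounded solution): distance 114.74 ≈ 114.74 km. ✓

depth ≈ 39.4 km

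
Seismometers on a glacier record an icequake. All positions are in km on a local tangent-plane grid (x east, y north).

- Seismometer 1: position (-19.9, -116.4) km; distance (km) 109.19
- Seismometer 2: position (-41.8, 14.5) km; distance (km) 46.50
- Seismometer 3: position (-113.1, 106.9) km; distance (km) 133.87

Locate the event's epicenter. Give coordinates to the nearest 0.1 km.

(-72.3, -20.6)

Circle about each station: (x + 19.9)² + (y + 116.4)² = 109.19²; (x + 41.8)² + (y − 14.5)² = 46.50²; (x + 113.1)² + (y − 106.9)² = 133.87².
Subtracting pairs of circle equations eliminates x²+y² and gives linear equations (the radical axes):
-43.8 x + 261.8 y = -2227.27
-186.4 x + 446.6 y = 4275.53
Solving the 2×2 system: x ≈ -72.3, y ≈ -20.6 km.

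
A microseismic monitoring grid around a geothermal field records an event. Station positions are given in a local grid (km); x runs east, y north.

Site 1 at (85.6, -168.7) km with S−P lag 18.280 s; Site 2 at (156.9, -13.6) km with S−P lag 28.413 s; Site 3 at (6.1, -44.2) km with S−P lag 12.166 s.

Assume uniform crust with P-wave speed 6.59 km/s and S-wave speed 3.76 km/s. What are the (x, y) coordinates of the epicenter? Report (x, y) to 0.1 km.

Distance from S−P lag: d = Δt · v_P v_S / (v_P − v_S) = Δt · (6.59·3.76)/(6.59−3.76) ≈ 8.7556·Δt.
So d_Site 1 = 160.05, d_Site 2 = 248.77, d_Site 3 = 106.52 km.
Circle about each station: (x − 85.6)² + (y + 168.7)² = 160.05²; (x − 156.9)² + (y + 13.6)² = 248.77²; (x − 6.1)² + (y + 44.2)² = 106.52².
Subtracting pairs of circle equations eliminates x²+y² and gives linear equations (the radical axes):
142.6 x + 310.2 y = -47254.99
-159.0 x + 249.0 y = -19526.71
Solving the 2×2 system: x ≈ -67.3, y ≈ -121.4 km.
Check against Site 1 (with the unrounded x, y): √((x − 85.6)²+(y + 168.7)²) = 160.05 ≈ 160.05 km. ✓

(-67.3, -121.4)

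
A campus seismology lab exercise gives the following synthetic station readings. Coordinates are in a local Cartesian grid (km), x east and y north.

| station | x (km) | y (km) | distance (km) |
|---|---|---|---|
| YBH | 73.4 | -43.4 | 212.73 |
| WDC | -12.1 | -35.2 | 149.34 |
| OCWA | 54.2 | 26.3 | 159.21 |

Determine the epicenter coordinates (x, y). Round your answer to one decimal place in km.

Circle about each station: (x − 73.4)² + (y + 43.4)² = 212.73²; (x + 12.1)² + (y + 35.2)² = 149.34²; (x − 54.2)² + (y − 26.3)² = 159.21².
Subtracting pairs of circle equations eliminates x²+y² and gives linear equations (the radical axes):
-171.0 x + 16.4 y = 17065.95
-38.4 x + 139.4 y = 16264.44
Solving the 2×2 system: x ≈ -91.0, y ≈ 91.6 km.
Check against YBH (with the unrounded x, y): √((x − 73.4)²+(y + 43.4)²) = 212.74 ≈ 212.73 km. ✓

(-91.0, 91.6)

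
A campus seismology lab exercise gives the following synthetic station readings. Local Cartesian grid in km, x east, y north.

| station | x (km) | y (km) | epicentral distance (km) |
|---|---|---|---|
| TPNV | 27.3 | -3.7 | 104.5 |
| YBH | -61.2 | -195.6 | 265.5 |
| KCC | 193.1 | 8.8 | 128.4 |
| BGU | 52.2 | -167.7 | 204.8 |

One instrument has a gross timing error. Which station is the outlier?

TPNV

Solve using three stations at a time. Using YBH, KCC, BGU (subtract circle equations pairwise → linear system) gives (x, y) ≈ (67.7, 36.5).
Distances from that point to each station vs reported:
  TPNV: calculated 57.0 vs reported 104.5 → residual 47.5 km
  YBH: calculated 265.5 vs reported 265.5 → residual 0.0 km
  KCC: calculated 128.4 vs reported 128.4 → residual 0.0 km
  BGU: calculated 204.8 vs reported 204.8 → residual 0.0 km
YBH, KCC, BGU are mutually consistent (residuals ≈ 0); TPNV is off by 47.5 km.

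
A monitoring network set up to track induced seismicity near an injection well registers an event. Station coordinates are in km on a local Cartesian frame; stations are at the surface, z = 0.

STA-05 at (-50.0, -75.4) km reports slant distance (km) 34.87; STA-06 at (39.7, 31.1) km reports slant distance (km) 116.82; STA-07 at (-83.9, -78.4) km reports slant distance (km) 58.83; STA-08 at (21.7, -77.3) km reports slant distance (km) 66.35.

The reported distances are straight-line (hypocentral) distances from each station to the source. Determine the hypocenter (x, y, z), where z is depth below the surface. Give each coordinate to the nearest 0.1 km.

Each station gives a sphere (x−x_i)² + (y−y_i)² + z² = d_i² (stations at z=0).
Subtracting the STA-05 sphere from STA-06 and STA-07: z² cancels, leaving linear equations in x and y:
179.4 x + 213.0 y = -18072.86
-67.8 x − 6.0 y = 2755.56
Solving: x ≈ -35.802, y ≈ -54.695 km (keep extra digits for the depth step; rounded: -35.8, -54.7).
Then from the STA-05 sphere: z² = 34.87² − (x + 50.0)² − (y + 75.4)² with x = -35.802, y = -54.695, so z ≈ 24.200 ≈ 24.2 km.

(-35.8, -54.7, 24.2)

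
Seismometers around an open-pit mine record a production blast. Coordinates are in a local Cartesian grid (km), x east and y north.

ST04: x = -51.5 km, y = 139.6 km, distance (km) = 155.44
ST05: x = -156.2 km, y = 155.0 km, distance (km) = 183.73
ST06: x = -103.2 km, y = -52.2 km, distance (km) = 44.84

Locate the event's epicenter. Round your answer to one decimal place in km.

(-81.6, -12.9)

Circle about each station: (x + 51.5)² + (y − 139.6)² = 155.44²; (x + 156.2)² + (y − 155.0)² = 183.73²; (x + 103.2)² + (y + 52.2)² = 44.84².
Subtracting the ST04 equation from the ST05 and ST06 equations removes the quadratic terms:
-209.4 x + 30.8 y = 16687.91
-103.4 x − 383.6 y = 13385.64
Solving the 2×2 system: x ≈ -81.6, y ≈ -12.9 km.
Check against ST04 (with the unrounded x, y): √((x + 51.5)²+(y − 139.6)²) = 155.44 ≈ 155.44 km. ✓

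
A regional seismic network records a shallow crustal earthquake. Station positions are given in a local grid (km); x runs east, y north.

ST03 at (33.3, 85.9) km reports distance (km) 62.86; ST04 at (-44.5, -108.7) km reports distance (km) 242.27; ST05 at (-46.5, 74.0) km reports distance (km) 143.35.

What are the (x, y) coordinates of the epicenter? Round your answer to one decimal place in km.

Circle about each station: (x − 33.3)² + (y − 85.9)² = 62.86²; (x + 44.5)² + (y + 108.7)² = 242.27²; (x + 46.5)² + (y − 74.0)² = 143.35².
Subtracting the ST03 equation from the ST04 and ST05 equations removes the quadratic terms:
-155.6 x − 389.2 y = -49435.13
-159.6 x − 23.8 y = -17447.29
Solving the 2×2 system: x ≈ 96.1, y ≈ 88.6 km.

96.1 km east, 88.6 km north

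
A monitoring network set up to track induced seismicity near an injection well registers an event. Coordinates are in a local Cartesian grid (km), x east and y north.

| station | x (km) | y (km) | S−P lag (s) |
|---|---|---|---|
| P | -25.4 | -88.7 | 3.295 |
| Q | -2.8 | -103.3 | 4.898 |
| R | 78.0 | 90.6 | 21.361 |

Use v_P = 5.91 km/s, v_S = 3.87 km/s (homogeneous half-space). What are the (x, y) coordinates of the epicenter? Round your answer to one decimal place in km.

Distance from S−P lag: d = Δt · v_P v_S / (v_P − v_S) = Δt · (5.91·3.87)/(5.91−3.87) ≈ 11.2116·Δt.
So d_P = 36.94, d_Q = 54.91, d_R = 239.49 km.
Circle about each station: (x + 25.4)² + (y + 88.7)² = 36.94²; (x + 2.8)² + (y + 103.3)² = 54.91²; (x − 78.0)² + (y − 90.6)² = 239.49².
Subtracting the P equation from the Q and R equations removes the quadratic terms:
45.2 x − 29.2 y = 515.34
206.8 x + 358.6 y = -50211.39
Solving the 2×2 system: x ≈ -57.6, y ≈ -106.8 km.

x ≈ -57.6 km, y ≈ -106.8 km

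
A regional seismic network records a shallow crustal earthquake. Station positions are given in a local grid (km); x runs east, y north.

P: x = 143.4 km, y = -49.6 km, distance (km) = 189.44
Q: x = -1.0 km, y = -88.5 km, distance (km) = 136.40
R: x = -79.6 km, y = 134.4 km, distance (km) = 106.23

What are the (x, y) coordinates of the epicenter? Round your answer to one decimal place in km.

x ≈ -19.8 km, y ≈ 46.6 km

Circle about each station: (x − 143.4)² + (y + 49.6)² = 189.44²; (x + 1.0)² + (y + 88.5)² = 136.40²; (x + 79.6)² + (y − 134.4)² = 106.23².
Subtracting the P equation from the Q and R equations removes the quadratic terms:
-288.8 x − 77.8 y = 2092.08
-446.0 x + 368.0 y = 25978.50
Solving the 2×2 system: x ≈ -19.8, y ≈ 46.6 km.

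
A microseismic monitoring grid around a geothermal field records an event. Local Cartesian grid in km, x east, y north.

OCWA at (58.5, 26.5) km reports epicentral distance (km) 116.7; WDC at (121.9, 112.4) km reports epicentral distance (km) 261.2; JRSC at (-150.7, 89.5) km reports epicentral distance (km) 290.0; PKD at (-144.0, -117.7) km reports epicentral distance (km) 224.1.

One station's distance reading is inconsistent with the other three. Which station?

Solve using three stations at a time. Using OCWA, JRSC, PKD (subtract circle equations pairwise → linear system) gives (x, y) ≈ (78.2, -88.6).
Distances from that point to each station vs reported:
  OCWA: calculated 116.7 vs reported 116.7 → residual 0.0 km
  WDC: calculated 205.7 vs reported 261.2 → residual 55.5 km
  JRSC: calculated 290.0 vs reported 290.0 → residual 0.0 km
  PKD: calculated 224.1 vs reported 224.1 → residual 0.0 km
OCWA, JRSC, PKD are mutually consistent (residuals ≈ 0); WDC is off by 55.5 km.

WDC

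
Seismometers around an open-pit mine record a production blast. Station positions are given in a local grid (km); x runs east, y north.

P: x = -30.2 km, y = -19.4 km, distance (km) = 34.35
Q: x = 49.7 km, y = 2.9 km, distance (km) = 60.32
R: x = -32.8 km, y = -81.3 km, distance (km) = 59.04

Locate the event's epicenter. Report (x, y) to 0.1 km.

(1.3, -33.1)

Circle about each station: (x + 30.2)² + (y + 19.4)² = 34.35²; (x − 49.7)² + (y − 2.9)² = 60.32²; (x + 32.8)² + (y + 81.3)² = 59.04².
Subtracting the P equation from the Q and R equations removes the quadratic terms:
159.8 x + 44.6 y = -1268.48
-5.2 x − 123.8 y = 4091.33
Solving the 2×2 system: x ≈ 1.3, y ≈ -33.1 km.
Check against P (with the unrounded x, y): √((x + 30.2)²+(y + 19.4)²) = 34.35 ≈ 34.35 km. ✓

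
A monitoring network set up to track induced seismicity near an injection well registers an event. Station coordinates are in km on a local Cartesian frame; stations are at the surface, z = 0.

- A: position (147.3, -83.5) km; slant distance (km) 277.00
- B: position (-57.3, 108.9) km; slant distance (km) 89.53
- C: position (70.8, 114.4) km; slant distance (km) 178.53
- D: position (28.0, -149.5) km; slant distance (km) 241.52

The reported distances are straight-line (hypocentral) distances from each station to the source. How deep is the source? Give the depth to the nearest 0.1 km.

Each station gives a sphere (x−x_i)² + (y−y_i)² + z² = d_i² (stations at z=0).
Subtracting the A sphere from B and C: z² cancels, leaving linear equations in x and y:
-409.2 x + 384.8 y = 55186.34
-153.0 x + 395.8 y = 34286.50
Solving: x ≈ -83.903, y ≈ 54.192 km (keep extra digits for the depth step; rounded: -83.9, 54.2).
Then from the A sphere: z² = 277.00² − (x − 147.3)² − (y + 83.5)² with x = -83.903, y = 54.192, so z ≈ 65.689 ≈ 65.7 km.

depth ≈ 65.7 km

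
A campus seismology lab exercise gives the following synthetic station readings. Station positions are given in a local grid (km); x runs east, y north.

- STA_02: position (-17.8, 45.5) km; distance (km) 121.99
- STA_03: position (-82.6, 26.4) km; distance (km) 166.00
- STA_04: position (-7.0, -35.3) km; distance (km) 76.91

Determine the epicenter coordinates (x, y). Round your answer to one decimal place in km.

69.8 km east, -39.4 km north

Circle about each station: (x + 17.8)² + (y − 45.5)² = 121.99²; (x + 82.6)² + (y − 26.4)² = 166.00²; (x + 7.0)² + (y + 35.3)² = 76.91².
Subtracting the STA_02 equation from the STA_03 and STA_04 equations removes the quadratic terms:
-129.6 x − 38.2 y = -7541.81
21.6 x − 161.6 y = 7874.41
Solving the 2×2 system: x ≈ 69.8, y ≈ -39.4 km.
Check against STA_02 (with the unrounded x, y): √((x + 17.8)²+(y − 45.5)²) = 121.99 ≈ 121.99 km. ✓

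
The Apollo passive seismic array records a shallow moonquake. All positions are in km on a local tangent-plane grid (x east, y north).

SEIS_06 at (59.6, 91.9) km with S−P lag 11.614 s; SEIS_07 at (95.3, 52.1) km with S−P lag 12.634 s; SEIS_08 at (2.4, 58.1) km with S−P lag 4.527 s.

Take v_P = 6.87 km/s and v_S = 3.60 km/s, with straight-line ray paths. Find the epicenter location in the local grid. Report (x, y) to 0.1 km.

(4.0, 23.9)

Distance from S−P lag: d = Δt · v_P v_S / (v_P − v_S) = Δt · (6.87·3.60)/(6.87−3.60) ≈ 7.5633·Δt.
So d_SEIS_06 = 87.84, d_SEIS_07 = 95.55, d_SEIS_08 = 34.24 km.
Circle about each station: (x − 59.6)² + (y − 91.9)² = 87.84²; (x − 95.3)² + (y − 52.1)² = 95.55²; (x − 2.4)² + (y − 58.1)² = 34.24².
Subtracting the SEIS_06 equation from the SEIS_07 and SEIS_08 equations removes the quadratic terms:
71.4 x − 79.6 y = -1615.21
-114.4 x − 67.6 y = -2072.91
Solving the 2×2 system: x ≈ 4.0, y ≈ 23.9 km.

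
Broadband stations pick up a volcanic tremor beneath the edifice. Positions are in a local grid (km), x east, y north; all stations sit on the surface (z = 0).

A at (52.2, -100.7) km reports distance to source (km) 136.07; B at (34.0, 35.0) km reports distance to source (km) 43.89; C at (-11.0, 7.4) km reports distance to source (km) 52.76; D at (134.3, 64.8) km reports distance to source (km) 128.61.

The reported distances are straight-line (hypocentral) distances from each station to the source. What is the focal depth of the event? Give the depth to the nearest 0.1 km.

39.9 km

Each station gives a sphere (x−x_i)² + (y−y_i)² + z² = d_i² (stations at z=0).
Subtracting the A sphere from B and C: z² cancels, leaving linear equations in x and y:
-36.4 x + 271.4 y = 6104.38
-126.4 x + 216.2 y = 3041.86
Solving: x ≈ 18.695, y ≈ 25.000 km (keep extra digits for the depth step; rounded: 18.7, 25.0).
Then from the A sphere: z² = 136.07² − (x − 52.2)² − (y + 100.7)² with x = 18.695, y = 25.000, so z ≈ 39.899 ≈ 39.9 km.
Check against D (with the unrounded solution): distance 128.61 ≈ 128.61 km. ✓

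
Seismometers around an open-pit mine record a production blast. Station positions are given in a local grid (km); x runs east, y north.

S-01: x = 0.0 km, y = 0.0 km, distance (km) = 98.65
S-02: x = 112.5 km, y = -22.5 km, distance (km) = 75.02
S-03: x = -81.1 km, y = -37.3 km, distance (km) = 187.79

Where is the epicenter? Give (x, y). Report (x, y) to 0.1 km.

(86.3, 47.8)

Circle about each station: x² + y² = 98.65²; (x − 112.5)² + (y + 22.5)² = 75.02²; (x + 81.1)² + (y + 37.3)² = 187.79².
Subtracting pairs of circle equations eliminates x²+y² and gives linear equations (the radical axes):
225.0 x − 45.0 y = 17266.32
-162.2 x − 74.6 y = -17564.76
Solving the 2×2 system: x ≈ 86.3, y ≈ 47.8 km.
Check against S-01 (with the unrounded x, y): √(x²+y²) = 98.66 ≈ 98.65 km. ✓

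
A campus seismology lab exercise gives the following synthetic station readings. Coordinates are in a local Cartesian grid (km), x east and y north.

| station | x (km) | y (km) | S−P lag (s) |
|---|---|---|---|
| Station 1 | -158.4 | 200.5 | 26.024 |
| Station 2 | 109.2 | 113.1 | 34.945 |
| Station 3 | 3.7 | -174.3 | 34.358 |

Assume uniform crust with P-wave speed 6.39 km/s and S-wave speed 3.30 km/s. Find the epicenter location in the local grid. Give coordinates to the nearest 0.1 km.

x ≈ -113.8 km, y ≈ 28.6 km

Distance from S−P lag: d = Δt · v_P v_S / (v_P − v_S) = Δt · (6.39·3.30)/(6.39−3.30) ≈ 6.8243·Δt.
So d_Station 1 = 177.59, d_Station 2 = 238.47, d_Station 3 = 234.47 km.
Circle about each station: (x + 158.4)² + (y − 200.5)² = 177.59²; (x − 109.2)² + (y − 113.1)² = 238.47²; (x − 3.7)² + (y + 174.3)² = 234.47².
Subtracting the Station 1 equation from the Station 2 and Station 3 equations removes the quadratic terms:
535.2 x − 174.8 y = -65904.29
324.2 x − 749.6 y = -58334.60
Solving the 2×2 system: x ≈ -113.8, y ≈ 28.6 km.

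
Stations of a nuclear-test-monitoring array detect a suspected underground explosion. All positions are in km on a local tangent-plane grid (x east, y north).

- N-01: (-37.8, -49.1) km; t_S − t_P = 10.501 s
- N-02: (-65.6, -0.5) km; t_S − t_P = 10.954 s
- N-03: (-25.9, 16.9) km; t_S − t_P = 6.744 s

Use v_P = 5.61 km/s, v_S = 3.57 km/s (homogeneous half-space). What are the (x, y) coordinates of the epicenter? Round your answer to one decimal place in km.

(40.3, 18.2)

Distance from S−P lag: d = Δt · v_P v_S / (v_P − v_S) = Δt · (5.61·3.57)/(5.61−3.57) ≈ 9.8175·Δt.
So d_N-01 = 103.09, d_N-02 = 107.54, d_N-03 = 66.21 km.
Circle about each station: (x + 37.8)² + (y + 49.1)² = 103.09²; (x + 65.6)² + (y + 0.5)² = 107.54²; (x + 25.9)² + (y − 16.9)² = 66.21².
Subtracting the N-01 equation from the N-02 and N-03 equations removes the quadratic terms:
-55.6 x + 97.2 y = -473.34
23.8 x + 132.0 y = 3360.55
Solving the 2×2 system: x ≈ 40.3, y ≈ 18.2 km.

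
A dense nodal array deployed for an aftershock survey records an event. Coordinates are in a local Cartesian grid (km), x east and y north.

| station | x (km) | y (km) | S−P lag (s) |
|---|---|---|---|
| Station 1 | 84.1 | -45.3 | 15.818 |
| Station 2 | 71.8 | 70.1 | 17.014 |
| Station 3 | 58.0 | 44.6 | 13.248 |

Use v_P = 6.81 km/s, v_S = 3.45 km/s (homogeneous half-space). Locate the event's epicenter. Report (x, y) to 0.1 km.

Distance from S−P lag: d = Δt · v_P v_S / (v_P − v_S) = Δt · (6.81·3.45)/(6.81−3.45) ≈ 6.9924·Δt.
So d_Station 1 = 110.61, d_Station 2 = 118.97, d_Station 3 = 92.64 km.
Circle about each station: (x − 84.1)² + (y + 45.3)² = 110.61²; (x − 71.8)² + (y − 70.1)² = 118.97²; (x − 58.0)² + (y − 44.6)² = 92.64².
Subtracting pairs of circle equations eliminates x²+y² and gives linear equations (the radical axes):
-24.6 x + 230.8 y = -974.94
-52.2 x + 179.8 y = -119.34
Solving the 2×2 system: x ≈ -19.4, y ≈ -6.3 km.
Check against Station 1 (with the unrounded x, y): √((x − 84.1)²+(y + 45.3)²) = 110.59 ≈ 110.61 km. ✓

(-19.4, -6.3)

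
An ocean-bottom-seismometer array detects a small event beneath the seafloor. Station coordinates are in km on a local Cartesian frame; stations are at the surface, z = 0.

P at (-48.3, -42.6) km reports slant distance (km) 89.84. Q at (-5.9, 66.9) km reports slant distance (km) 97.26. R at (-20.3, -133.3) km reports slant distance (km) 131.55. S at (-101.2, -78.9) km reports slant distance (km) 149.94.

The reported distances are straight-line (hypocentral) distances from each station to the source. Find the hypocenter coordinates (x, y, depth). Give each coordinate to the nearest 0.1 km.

x ≈ 31.3 km, y ≈ -16.8 km, depth ≈ 32.7 km

Each station gives a sphere (x−x_i)² + (y−y_i)² + z² = d_i² (stations at z=0).
Subtracting the P sphere from Q and R: z² cancels, leaving linear equations in x and y:
84.8 x + 219.0 y = -1025.51
56.0 x − 181.4 y = 4799.15
Solving: x ≈ 31.287, y ≈ -16.798 km (keep extra digits for the depth step; rounded: 31.3, -16.8).
Then from the P sphere: z² = 89.84² − (x + 48.3)² − (y + 42.6)² with x = 31.287, y = -16.798, so z ≈ 32.732 ≈ 32.7 km.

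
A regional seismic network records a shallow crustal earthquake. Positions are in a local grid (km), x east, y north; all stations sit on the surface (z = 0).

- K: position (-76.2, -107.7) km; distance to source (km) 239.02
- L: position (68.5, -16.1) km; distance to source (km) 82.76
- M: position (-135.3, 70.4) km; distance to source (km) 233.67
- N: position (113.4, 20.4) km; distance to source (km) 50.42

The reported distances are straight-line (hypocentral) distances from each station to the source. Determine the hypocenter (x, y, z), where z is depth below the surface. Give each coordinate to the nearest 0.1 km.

Each station gives a sphere (x−x_i)² + (y−y_i)² + z² = d_i² (stations at z=0).
Subtracting the K sphere from L and M: z² cancels, leaving linear equations in x and y:
289.4 x + 183.2 y = 37827.07
-118.2 x + 356.2 y = 8385.41
Solving: x ≈ 95.703, y ≈ 55.299 km (keep extra digits for the depth step; rounded: 95.7, 55.3).
Then from the K sphere: z² = 239.02² − (x + 76.2)² − (y + 107.7)² with x = 95.703, y = 55.299, so z ≈ 31.800 ≈ 31.8 km.

(95.7, 55.3, 31.8)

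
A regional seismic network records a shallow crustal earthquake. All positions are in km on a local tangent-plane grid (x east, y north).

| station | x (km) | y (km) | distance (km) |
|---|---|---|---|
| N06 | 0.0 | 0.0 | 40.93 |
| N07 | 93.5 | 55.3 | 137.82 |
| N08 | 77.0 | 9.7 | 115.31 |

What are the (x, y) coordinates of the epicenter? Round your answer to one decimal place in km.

Circle about each station: x² + y² = 40.93²; (x − 93.5)² + (y − 55.3)² = 137.82²; (x − 77.0)² + (y − 9.7)² = 115.31².
Subtracting the N06 equation from the N07 and N08 equations removes the quadratic terms:
187.0 x + 110.6 y = -5518.75
154.0 x + 19.4 y = -5598.04
Solving the 2×2 system: x ≈ -38.2, y ≈ 14.7 km.

x ≈ -38.2 km, y ≈ 14.7 km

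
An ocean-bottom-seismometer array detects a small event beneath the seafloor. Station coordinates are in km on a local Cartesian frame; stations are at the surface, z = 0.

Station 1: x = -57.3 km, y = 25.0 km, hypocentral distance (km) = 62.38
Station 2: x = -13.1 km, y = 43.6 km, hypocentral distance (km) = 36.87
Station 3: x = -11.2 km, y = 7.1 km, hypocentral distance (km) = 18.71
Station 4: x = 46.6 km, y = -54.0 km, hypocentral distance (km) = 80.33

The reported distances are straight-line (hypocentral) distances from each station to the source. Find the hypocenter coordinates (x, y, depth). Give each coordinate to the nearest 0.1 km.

Each station gives a sphere (x−x_i)² + (y−y_i)² + z² = d_i² (stations at z=0).
Subtracting the Station 1 sphere from Station 2 and Station 3: z² cancels, leaving linear equations in x and y:
88.4 x + 37.2 y = 696.15
92.2 x − 35.8 y = -191.24
Solving: x ≈ 2.700, y ≈ 12.297 km (keep extra digits for the depth step; rounded: 2.7, 12.3).
Then from the Station 1 sphere: z² = 62.38² − (x + 57.3)² − (y − 25.0)² with x = 2.700, y = 12.297, so z ≈ 11.397 ≈ 11.4 km.

x ≈ 2.7 km, y ≈ 12.3 km, depth ≈ 11.4 km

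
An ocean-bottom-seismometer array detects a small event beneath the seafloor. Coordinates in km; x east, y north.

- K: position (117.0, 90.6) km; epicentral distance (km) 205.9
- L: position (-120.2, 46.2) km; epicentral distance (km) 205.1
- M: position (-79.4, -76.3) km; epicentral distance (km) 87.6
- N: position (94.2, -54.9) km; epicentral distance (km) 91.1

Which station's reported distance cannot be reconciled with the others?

L

Solve using three stations at a time. Using K, M, N (subtract circle equations pairwise → linear system) gives (x, y) ≈ (7.9, -84.0).
Distances from that point to each station vs reported:
  K: calculated 205.9 vs reported 205.9 → residual 0.0 km
  L: calculated 182.6 vs reported 205.1 → residual 22.5 km
  M: calculated 87.6 vs reported 87.6 → residual 0.0 km
  N: calculated 91.1 vs reported 91.1 → residual 0.0 km
K, M, N are mutually consistent (residuals ≈ 0); L is off by 22.5 km.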